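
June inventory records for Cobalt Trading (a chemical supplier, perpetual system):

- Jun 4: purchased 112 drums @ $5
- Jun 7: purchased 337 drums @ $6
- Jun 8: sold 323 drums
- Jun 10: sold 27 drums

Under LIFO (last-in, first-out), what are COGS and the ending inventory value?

Jun 8, 323 sold [LIFO — newest first]: 323 @ $6 = $1,938
Jun 10, 27 sold [LIFO — newest first]: 14 @ $6 + 13 @ $5 = $149
Total COGS = $1,938 + $149 = $2,087
Ending inventory: 99 @ $5 = $495

COGS = $2,087; ending inventory = $495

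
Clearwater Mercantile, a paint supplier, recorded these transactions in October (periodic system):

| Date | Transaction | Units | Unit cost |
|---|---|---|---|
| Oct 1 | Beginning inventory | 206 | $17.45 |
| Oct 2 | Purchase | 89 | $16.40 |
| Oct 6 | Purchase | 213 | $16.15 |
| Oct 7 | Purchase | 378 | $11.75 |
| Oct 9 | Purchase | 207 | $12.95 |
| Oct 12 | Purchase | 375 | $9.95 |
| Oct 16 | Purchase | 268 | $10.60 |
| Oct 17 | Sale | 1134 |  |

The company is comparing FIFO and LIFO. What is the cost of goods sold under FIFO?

FIFO COGS: 206 @ $17.45 + 89 @ $16.40 + 213 @ $16.15 + 378 @ $11.75 + 207 @ $12.95 + 41 @ $9.95 = $16,024.35
LIFO COGS: 268 @ $10.60 + 375 @ $9.95 + 207 @ $12.95 + 284 @ $11.75 = $12,589.70

COGS = $16,024.35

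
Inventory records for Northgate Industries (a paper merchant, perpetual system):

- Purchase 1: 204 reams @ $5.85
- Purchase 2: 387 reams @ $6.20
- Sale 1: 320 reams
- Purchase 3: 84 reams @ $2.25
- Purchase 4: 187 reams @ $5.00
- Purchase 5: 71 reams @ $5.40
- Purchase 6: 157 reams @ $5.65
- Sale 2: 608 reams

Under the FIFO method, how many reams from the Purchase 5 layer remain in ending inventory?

5

Sale 1 (320) [FIFO — oldest first]: 204 @ $5.85 + 116 @ $6.20 = $1,912.60
Sale 2 (608) [FIFO — oldest first]: 271 @ $6.20 + 84 @ $2.25 + 187 @ $5.00 + 66 @ $5.40 = $3,160.60
Total COGS = $1,912.60 + $3,160.60 = $5,073.20
Ending inventory: 5 @ $5.40 + 157 @ $5.65 = $914.05
Check: goods available $5,987.25 = COGS $5,073.20 + ending $914.05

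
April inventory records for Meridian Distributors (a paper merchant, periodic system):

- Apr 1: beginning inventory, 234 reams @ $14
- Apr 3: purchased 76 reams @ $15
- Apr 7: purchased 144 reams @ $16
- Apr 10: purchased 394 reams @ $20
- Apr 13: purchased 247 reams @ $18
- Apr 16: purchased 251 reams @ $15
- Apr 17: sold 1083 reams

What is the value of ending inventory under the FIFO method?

Ending inventory = $3,981

Apr 17, 1083 sold [FIFO — oldest first]: 234 @ $14 + 76 @ $15 + 144 @ $16 + 394 @ $20 + 235 @ $18 = $18,830
Ending inventory: 12 @ $18 + 251 @ $15 = $3,981
Check: goods available $22,811 = COGS $18,830 + ending $3,981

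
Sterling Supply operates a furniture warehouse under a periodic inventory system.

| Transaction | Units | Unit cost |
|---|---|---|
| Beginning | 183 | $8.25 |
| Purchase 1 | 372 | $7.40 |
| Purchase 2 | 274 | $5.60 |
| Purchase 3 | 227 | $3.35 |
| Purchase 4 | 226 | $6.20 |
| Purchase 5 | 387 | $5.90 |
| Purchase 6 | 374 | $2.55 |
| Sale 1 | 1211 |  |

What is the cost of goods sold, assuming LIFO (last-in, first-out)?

Sale 1 (1211) [LIFO — newest first]: 374 @ $2.55 + 387 @ $5.90 + 226 @ $6.20 + 224 @ $3.35 = $5,388.60
Ending inventory: 183 @ $8.25 + 372 @ $7.40 + 274 @ $5.60 + 3 @ $3.35 = $5,807.00

COGS = $5,388.60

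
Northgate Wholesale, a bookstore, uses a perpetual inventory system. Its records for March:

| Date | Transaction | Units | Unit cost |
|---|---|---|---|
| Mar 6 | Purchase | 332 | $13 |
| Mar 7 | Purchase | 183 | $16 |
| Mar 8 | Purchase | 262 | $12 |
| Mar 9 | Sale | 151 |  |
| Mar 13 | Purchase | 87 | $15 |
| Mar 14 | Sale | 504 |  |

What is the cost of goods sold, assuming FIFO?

COGS = $8,924

Mar 9, 151 sold [FIFO — oldest first]: 151 @ $13 = $1,963
Mar 14, 504 sold [FIFO — oldest first]: 181 @ $13 + 183 @ $16 + 140 @ $12 = $6,961
Total COGS = $1,963 + $6,961 = $8,924
Ending inventory: 122 @ $12 + 87 @ $15 = $2,769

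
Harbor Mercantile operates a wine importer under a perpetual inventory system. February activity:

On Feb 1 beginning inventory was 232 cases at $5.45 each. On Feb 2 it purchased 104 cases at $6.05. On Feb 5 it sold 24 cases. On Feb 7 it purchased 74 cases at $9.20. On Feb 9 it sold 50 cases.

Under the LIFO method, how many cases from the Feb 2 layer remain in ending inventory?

80

Feb 5, 24 sold [LIFO — newest first]: 24 @ $6.05 = $145.20
Feb 9, 50 sold [LIFO — newest first]: 50 @ $9.20 = $460.00
Total COGS = $145.20 + $460.00 = $605.20
Ending inventory: 232 @ $5.45 + 80 @ $6.05 + 24 @ $9.20 = $1,969.20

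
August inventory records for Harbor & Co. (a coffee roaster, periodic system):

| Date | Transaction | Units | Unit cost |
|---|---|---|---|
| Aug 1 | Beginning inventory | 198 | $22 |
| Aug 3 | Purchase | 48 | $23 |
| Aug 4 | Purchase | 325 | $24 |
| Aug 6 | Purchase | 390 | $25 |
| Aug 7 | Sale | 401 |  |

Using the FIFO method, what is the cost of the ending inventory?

Aug 7, 401 sold [FIFO — oldest first]: 198 @ $22 + 48 @ $23 + 155 @ $24 = $9,180
Ending inventory: 170 @ $24 + 390 @ $25 = $13,830

Ending inventory = $13,830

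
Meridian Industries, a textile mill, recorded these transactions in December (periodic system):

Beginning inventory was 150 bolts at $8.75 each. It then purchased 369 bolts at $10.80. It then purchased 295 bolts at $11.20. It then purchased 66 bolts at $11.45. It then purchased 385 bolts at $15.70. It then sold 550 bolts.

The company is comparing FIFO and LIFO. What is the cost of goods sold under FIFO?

COGS = $5,644.90

FIFO COGS: 150 @ $8.75 + 369 @ $10.80 + 31 @ $11.20 = $5,644.90
LIFO COGS: 385 @ $15.70 + 66 @ $11.45 + 99 @ $11.20 = $7,909.00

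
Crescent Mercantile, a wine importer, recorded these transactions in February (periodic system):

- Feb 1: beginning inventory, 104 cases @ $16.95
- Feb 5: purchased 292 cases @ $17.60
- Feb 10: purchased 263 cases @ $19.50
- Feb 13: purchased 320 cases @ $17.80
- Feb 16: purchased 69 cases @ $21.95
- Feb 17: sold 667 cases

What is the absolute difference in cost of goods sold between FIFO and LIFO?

FIFO COGS: 104 @ $16.95 + 292 @ $17.60 + 263 @ $19.50 + 8 @ $17.80 = $12,172.90
LIFO COGS: 69 @ $21.95 + 320 @ $17.80 + 263 @ $19.50 + 15 @ $17.60 = $12,603.05
Difference = |$12,172.90 − $12,603.05| = $430.15

$430.15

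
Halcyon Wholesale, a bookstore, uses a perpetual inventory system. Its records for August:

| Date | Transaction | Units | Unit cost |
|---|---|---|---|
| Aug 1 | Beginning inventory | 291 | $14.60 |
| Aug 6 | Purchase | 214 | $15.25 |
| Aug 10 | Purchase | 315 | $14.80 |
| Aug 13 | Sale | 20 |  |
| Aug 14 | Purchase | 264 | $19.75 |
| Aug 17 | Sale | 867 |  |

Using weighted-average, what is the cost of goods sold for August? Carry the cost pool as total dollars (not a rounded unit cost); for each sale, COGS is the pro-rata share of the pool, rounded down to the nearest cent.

After Aug 1: 291 on hand, pool $4,248.60 (≈ $14.6000 each)
After Aug 6: 505 on hand, pool $7,512.10 (≈ $14.8754 each)
After Aug 10: 820 on hand, pool $12,174.10 (≈ $14.8465 each)
Aug 13, sell 20: 20/820 × $12,174.10 → $296.92
After Aug 14: 1064 on hand, pool $17,091.18 (≈ $16.0631 each)
Aug 17, sell 867: 867/1064 × $17,091.18 → $13,926.74
Total COGS = $296.92 + $13,926.74 = $14,223.66
Ending inventory (cost pool remaining) = $3,164.44

COGS = $14,223.66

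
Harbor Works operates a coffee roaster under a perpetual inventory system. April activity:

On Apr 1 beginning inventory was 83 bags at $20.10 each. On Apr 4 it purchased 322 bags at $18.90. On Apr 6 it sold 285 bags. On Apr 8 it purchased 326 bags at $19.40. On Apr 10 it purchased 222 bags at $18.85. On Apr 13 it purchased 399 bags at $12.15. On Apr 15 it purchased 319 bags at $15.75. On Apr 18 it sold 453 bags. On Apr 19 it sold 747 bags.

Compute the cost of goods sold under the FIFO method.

COGS = $25,205.80

Apr 6, 285 sold [FIFO — oldest first]: 83 @ $20.10 + 202 @ $18.90 = $5,486.10
Apr 18, 453 sold [FIFO — oldest first]: 120 @ $18.90 + 326 @ $19.40 + 7 @ $18.85 = $8,724.35
Apr 19, 747 sold [FIFO — oldest first]: 215 @ $18.85 + 399 @ $12.15 + 133 @ $15.75 = $10,995.35
Total COGS = $5,486.10 + $8,724.35 + $10,995.35 = $25,205.80
Ending inventory: 186 @ $15.75 = $2,929.50
Check: goods available $28,135.30 = COGS $25,205.80 + ending $2,929.50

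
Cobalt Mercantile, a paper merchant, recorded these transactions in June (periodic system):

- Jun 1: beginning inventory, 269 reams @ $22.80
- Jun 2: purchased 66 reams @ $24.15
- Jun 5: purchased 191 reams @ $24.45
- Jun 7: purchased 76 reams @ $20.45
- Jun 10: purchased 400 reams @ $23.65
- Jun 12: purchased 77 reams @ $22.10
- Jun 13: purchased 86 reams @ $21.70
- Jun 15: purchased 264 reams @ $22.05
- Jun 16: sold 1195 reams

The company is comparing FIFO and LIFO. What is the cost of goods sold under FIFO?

FIFO COGS: 269 @ $22.80 + 66 @ $24.15 + 191 @ $24.45 + 76 @ $20.45 + 400 @ $23.65 + 77 @ $22.10 + 86 @ $21.70 + 30 @ $22.05 = $27,640.65
LIFO COGS: 264 @ $22.05 + 86 @ $21.70 + 77 @ $22.10 + 400 @ $23.65 + 76 @ $20.45 + 191 @ $24.45 + 66 @ $24.15 + 35 @ $22.80 = $27,465.15

COGS = $27,640.65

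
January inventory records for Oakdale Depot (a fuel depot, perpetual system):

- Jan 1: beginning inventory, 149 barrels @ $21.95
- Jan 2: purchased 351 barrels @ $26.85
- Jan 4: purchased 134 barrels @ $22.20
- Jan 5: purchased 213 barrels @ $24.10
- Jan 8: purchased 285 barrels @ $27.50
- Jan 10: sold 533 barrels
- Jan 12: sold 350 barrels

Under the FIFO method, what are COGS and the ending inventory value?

COGS = $21,793.00; ending inventory = $6,847.50

Jan 10, 533 sold [FIFO — oldest first]: 149 @ $21.95 + 351 @ $26.85 + 33 @ $22.20 = $13,427.50
Jan 12, 350 sold [FIFO — oldest first]: 101 @ $22.20 + 213 @ $24.10 + 36 @ $27.50 = $8,365.50
Total COGS = $13,427.50 + $8,365.50 = $21,793.00
Ending inventory: 249 @ $27.50 = $6,847.50
Check: goods available $28,640.50 = COGS $21,793.00 + ending $6,847.50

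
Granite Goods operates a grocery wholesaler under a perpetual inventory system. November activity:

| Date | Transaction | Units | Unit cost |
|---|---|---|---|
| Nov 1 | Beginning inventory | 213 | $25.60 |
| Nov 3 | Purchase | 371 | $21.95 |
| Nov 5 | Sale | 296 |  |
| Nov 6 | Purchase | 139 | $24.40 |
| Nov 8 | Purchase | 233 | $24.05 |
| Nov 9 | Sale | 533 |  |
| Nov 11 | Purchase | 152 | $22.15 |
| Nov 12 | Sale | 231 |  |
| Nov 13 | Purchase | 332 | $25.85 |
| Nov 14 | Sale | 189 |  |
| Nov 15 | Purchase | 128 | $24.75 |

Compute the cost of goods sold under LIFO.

Nov 5, 296 sold [LIFO — newest first]: 296 @ $21.95 = $6,497.20
Nov 9, 533 sold [LIFO — newest first]: 233 @ $24.05 + 139 @ $24.40 + 75 @ $21.95 + 86 @ $25.60 = $12,843.10
Nov 12, 231 sold [LIFO — newest first]: 152 @ $22.15 + 79 @ $25.60 = $5,389.20
Nov 14, 189 sold [LIFO — newest first]: 189 @ $25.85 = $4,885.65
Total COGS = $6,497.20 + $12,843.10 + $5,389.20 + $4,885.65 = $29,615.15
Ending inventory: 48 @ $25.60 + 143 @ $25.85 + 128 @ $24.75 = $8,093.35

COGS = $29,615.15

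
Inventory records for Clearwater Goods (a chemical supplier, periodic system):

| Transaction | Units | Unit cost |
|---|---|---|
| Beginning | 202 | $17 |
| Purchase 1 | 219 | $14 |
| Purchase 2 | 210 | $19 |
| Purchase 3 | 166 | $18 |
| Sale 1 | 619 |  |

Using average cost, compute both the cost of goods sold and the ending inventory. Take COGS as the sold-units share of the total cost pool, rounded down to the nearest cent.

COGS = $10,467.85; ending inventory = $3,010.15

Sale 1, sell 619: 619/797 × $13,478.00 → $10,467.85
Ending inventory (cost pool remaining) = $3,010.15
Check: goods available $13,478.00 = COGS $10,467.85 + ending $3,010.15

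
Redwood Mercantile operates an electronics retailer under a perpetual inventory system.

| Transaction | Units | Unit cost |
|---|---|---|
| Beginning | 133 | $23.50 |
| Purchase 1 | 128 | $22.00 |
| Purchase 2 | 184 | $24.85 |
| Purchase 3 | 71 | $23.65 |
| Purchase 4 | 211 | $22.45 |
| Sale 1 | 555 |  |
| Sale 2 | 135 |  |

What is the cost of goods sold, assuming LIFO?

COGS = $16,060.50

Sale 1 (555) [LIFO — newest first]: 211 @ $22.45 + 71 @ $23.65 + 184 @ $24.85 + 89 @ $22.00 = $12,946.50
Sale 2 (135) [LIFO — newest first]: 39 @ $22.00 + 96 @ $23.50 = $3,114.00
Total COGS = $12,946.50 + $3,114.00 = $16,060.50
Ending inventory: 37 @ $23.50 = $869.50
Check: goods available $16,930.00 = COGS $16,060.50 + ending $869.50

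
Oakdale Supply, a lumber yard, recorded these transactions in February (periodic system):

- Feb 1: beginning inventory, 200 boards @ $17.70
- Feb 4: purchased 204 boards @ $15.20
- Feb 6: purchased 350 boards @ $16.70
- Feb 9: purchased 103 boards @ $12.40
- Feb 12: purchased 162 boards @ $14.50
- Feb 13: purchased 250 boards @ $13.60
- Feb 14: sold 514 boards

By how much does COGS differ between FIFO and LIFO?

FIFO COGS: 200 @ $17.70 + 204 @ $15.20 + 110 @ $16.70 = $8,477.80
LIFO COGS: 250 @ $13.60 + 162 @ $14.50 + 102 @ $12.40 = $7,013.80
Difference = |$8,477.80 − $7,013.80| = $1,464.00

$1,464.00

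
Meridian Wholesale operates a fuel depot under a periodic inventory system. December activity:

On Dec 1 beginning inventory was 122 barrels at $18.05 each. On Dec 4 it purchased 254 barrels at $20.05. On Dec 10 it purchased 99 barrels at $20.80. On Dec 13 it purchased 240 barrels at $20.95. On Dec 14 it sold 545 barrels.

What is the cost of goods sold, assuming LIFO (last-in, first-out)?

COGS = $11,217.50

Dec 14, 545 sold [LIFO — newest first]: 240 @ $20.95 + 99 @ $20.80 + 206 @ $20.05 = $11,217.50
Ending inventory: 122 @ $18.05 + 48 @ $20.05 = $3,164.50
Check: goods available $14,382.00 = COGS $11,217.50 + ending $3,164.50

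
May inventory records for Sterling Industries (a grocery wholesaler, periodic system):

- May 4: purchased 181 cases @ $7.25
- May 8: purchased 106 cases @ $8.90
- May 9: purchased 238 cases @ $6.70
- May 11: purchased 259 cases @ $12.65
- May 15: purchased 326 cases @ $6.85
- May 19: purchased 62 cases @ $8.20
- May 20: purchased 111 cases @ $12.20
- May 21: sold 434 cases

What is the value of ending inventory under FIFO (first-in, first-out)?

Ending inventory = $7,981.75

May 21, 434 sold [FIFO — oldest first]: 181 @ $7.25 + 106 @ $8.90 + 147 @ $6.70 = $3,240.55
Ending inventory: 91 @ $6.70 + 259 @ $12.65 + 326 @ $6.85 + 62 @ $8.20 + 111 @ $12.20 = $7,981.75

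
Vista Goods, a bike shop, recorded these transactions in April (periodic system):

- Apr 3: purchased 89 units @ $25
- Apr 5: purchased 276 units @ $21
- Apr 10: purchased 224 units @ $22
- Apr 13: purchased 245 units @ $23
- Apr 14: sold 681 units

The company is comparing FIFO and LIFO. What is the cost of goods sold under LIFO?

COGS = $15,015

FIFO COGS: 89 @ $25 + 276 @ $21 + 224 @ $22 + 92 @ $23 = $15,065
LIFO COGS: 245 @ $23 + 224 @ $22 + 212 @ $21 = $15,015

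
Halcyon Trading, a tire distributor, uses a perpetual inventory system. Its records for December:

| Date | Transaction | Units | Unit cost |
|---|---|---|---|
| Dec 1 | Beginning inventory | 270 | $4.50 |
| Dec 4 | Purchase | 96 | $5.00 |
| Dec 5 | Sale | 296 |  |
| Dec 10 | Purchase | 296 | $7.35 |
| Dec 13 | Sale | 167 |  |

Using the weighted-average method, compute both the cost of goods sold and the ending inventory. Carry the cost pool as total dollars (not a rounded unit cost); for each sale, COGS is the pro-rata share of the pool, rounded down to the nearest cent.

COGS = $2,511.42; ending inventory = $1,359.18

After Dec 1: 270 on hand, pool $1,215.00 (≈ $4.5000 each)
After Dec 4: 366 on hand, pool $1,695.00 (≈ $4.6311 each)
Dec 5, sell 296: 296/366 × $1,695.00 → $1,370.81
After Dec 10: 366 on hand, pool $2,499.79 (≈ $6.8300 each)
Dec 13, sell 167: 167/366 × $2,499.79 → $1,140.61
Total COGS = $1,370.81 + $1,140.61 = $2,511.42
Ending inventory (cost pool remaining) = $1,359.18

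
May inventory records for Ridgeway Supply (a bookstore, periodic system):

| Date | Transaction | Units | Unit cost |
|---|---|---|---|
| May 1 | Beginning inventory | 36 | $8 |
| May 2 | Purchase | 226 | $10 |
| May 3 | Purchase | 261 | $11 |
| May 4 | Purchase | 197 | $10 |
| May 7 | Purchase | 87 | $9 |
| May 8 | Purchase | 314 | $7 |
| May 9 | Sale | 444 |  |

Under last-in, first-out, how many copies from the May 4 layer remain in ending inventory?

154

May 9, 444 sold [LIFO — newest first]: 314 @ $7 + 87 @ $9 + 43 @ $10 = $3,411
Ending inventory: 36 @ $8 + 226 @ $10 + 261 @ $11 + 154 @ $10 = $6,959
Check: goods available $10,370 = COGS $3,411 + ending $6,959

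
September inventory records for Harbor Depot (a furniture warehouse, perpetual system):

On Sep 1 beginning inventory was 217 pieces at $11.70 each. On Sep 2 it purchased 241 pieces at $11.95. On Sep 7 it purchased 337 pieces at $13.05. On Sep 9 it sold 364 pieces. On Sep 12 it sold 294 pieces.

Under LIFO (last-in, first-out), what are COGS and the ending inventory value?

COGS = $8,213.80; ending inventory = $1,602.90

Sep 9, 364 sold [LIFO — newest first]: 337 @ $13.05 + 27 @ $11.95 = $4,720.50
Sep 12, 294 sold [LIFO — newest first]: 214 @ $11.95 + 80 @ $11.70 = $3,493.30
Total COGS = $4,720.50 + $3,493.30 = $8,213.80
Ending inventory: 137 @ $11.70 = $1,602.90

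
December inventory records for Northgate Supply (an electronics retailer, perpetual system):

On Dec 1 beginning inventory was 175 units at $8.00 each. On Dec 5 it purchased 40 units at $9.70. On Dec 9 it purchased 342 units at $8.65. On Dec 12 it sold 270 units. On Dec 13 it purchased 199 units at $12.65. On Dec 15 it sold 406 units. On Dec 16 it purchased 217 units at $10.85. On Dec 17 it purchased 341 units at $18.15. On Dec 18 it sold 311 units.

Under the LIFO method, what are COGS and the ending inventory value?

COGS = $12,268.30; ending inventory = $3,538.95

Dec 12, 270 sold [LIFO — newest first]: 270 @ $8.65 = $2,335.50
Dec 15, 406 sold [LIFO — newest first]: 199 @ $12.65 + 72 @ $8.65 + 40 @ $9.70 + 95 @ $8.00 = $4,288.15
Dec 18, 311 sold [LIFO — newest first]: 311 @ $18.15 = $5,644.65
Total COGS = $2,335.50 + $4,288.15 + $5,644.65 = $12,268.30
Ending inventory: 80 @ $8.00 + 217 @ $10.85 + 30 @ $18.15 = $3,538.95
Check: goods available $15,807.25 = COGS $12,268.30 + ending $3,538.95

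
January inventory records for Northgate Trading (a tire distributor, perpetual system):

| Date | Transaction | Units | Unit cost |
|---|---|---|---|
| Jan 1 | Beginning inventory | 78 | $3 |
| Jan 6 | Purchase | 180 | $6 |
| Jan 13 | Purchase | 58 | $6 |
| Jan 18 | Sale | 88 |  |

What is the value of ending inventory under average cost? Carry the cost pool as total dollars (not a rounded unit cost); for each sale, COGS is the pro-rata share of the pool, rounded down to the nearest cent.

Ending inventory = $1,199.17

After Jan 1: 78 on hand, pool $234.00 (≈ $3.0000 each)
After Jan 6: 258 on hand, pool $1,314.00 (≈ $5.0930 each)
After Jan 13: 316 on hand, pool $1,662.00 (≈ $5.2595 each)
Jan 18, sell 88: 88/316 × $1,662.00 → $462.83
Ending inventory (cost pool remaining) = $1,199.17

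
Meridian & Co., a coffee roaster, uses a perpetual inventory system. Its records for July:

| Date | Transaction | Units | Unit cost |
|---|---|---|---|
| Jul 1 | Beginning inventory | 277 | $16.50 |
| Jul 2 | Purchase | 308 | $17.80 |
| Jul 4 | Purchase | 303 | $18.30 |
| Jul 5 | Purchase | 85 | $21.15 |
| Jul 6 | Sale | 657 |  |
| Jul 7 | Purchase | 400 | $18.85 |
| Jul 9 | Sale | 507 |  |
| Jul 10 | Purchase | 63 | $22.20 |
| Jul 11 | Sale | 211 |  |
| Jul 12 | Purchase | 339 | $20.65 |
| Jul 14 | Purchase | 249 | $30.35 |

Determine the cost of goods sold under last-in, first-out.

Jul 6, 657 sold [LIFO — newest first]: 85 @ $21.15 + 303 @ $18.30 + 269 @ $17.80 = $12,130.85
Jul 9, 507 sold [LIFO — newest first]: 400 @ $18.85 + 39 @ $17.80 + 68 @ $16.50 = $9,356.20
Jul 11, 211 sold [LIFO — newest first]: 63 @ $22.20 + 148 @ $16.50 = $3,840.60
Total COGS = $12,130.85 + $9,356.20 + $3,840.60 = $25,327.65
Ending inventory: 61 @ $16.50 + 339 @ $20.65 + 249 @ $30.35 = $15,564.00

COGS = $25,327.65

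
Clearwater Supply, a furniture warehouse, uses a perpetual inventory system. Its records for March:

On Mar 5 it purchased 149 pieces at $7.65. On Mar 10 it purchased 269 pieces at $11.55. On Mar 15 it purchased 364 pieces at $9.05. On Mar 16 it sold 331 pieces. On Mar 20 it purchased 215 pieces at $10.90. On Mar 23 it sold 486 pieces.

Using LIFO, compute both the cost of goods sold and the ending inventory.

Mar 16, 331 sold [LIFO — newest first]: 331 @ $9.05 = $2,995.55
Mar 23, 486 sold [LIFO — newest first]: 215 @ $10.90 + 33 @ $9.05 + 238 @ $11.55 = $5,391.05
Total COGS = $2,995.55 + $5,391.05 = $8,386.60
Ending inventory: 149 @ $7.65 + 31 @ $11.55 = $1,497.90

COGS = $8,386.60; ending inventory = $1,497.90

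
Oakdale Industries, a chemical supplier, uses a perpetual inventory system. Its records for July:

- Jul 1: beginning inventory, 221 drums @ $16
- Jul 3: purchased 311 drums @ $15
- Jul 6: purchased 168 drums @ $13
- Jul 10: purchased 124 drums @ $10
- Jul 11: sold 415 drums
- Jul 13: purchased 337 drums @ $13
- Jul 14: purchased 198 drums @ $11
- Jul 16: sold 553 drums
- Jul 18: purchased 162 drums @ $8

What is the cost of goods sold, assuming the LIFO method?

Jul 11, 415 sold [LIFO — newest first]: 124 @ $10 + 168 @ $13 + 123 @ $15 = $5,269
Jul 16, 553 sold [LIFO — newest first]: 198 @ $11 + 337 @ $13 + 18 @ $15 = $6,829
Total COGS = $5,269 + $6,829 = $12,098
Ending inventory: 221 @ $16 + 170 @ $15 + 162 @ $8 = $7,382

COGS = $12,098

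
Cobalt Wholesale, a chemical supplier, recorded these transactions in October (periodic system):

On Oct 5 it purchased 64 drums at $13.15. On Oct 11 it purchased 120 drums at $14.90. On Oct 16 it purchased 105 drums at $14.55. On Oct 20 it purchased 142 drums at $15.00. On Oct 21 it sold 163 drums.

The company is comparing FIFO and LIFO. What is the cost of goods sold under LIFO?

COGS = $2,435.55

FIFO COGS: 64 @ $13.15 + 99 @ $14.90 = $2,316.70
LIFO COGS: 142 @ $15.00 + 21 @ $14.55 = $2,435.55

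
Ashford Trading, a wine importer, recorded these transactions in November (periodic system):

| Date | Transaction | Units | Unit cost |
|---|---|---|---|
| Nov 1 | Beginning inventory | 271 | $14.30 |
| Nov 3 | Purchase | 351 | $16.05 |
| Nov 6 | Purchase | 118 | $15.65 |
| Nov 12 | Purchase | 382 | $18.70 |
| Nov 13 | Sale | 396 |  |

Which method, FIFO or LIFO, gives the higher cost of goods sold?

FIFO COGS: 271 @ $14.30 + 125 @ $16.05 = $5,881.55
LIFO COGS: 382 @ $18.70 + 14 @ $15.65 = $7,362.50

LIFO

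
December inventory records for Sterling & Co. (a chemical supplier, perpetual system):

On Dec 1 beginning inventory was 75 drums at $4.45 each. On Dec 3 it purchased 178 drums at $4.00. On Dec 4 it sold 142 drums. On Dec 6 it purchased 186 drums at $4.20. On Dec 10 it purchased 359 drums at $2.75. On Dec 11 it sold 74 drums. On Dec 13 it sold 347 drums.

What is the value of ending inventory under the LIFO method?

Ending inventory = $998.55

Dec 4, 142 sold [LIFO — newest first]: 142 @ $4.00 = $568.00
Dec 11, 74 sold [LIFO — newest first]: 74 @ $2.75 = $203.50
Dec 13, 347 sold [LIFO — newest first]: 285 @ $2.75 + 62 @ $4.20 = $1,044.15
Total COGS = $568.00 + $203.50 + $1,044.15 = $1,815.65
Ending inventory: 75 @ $4.45 + 36 @ $4.00 + 124 @ $4.20 = $998.55
Check: goods available $2,814.20 = COGS $1,815.65 + ending $998.55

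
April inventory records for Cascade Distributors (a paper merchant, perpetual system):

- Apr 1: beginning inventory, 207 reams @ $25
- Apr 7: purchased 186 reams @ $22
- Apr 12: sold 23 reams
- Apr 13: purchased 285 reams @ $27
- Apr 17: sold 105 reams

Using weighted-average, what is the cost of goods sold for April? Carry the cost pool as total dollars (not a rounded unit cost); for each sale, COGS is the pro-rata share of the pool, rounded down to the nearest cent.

COGS = $3,174.49

After Apr 1: 207 on hand, pool $5,175.00 (≈ $25.0000 each)
After Apr 7: 393 on hand, pool $9,267.00 (≈ $23.5802 each)
Apr 12, sell 23: 23/393 × $9,267.00 → $542.34
After Apr 13: 655 on hand, pool $16,419.66 (≈ $25.0682 each)
Apr 17, sell 105: 105/655 × $16,419.66 → $2,632.15
Total COGS = $542.34 + $2,632.15 = $3,174.49
Ending inventory (cost pool remaining) = $13,787.51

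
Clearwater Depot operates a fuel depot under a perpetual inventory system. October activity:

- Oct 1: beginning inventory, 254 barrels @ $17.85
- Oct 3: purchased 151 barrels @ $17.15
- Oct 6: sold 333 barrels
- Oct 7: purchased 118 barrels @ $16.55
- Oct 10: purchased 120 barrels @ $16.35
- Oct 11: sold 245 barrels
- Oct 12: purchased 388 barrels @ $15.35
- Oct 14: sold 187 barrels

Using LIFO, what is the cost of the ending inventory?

Oct 6, 333 sold [LIFO — newest first]: 151 @ $17.15 + 182 @ $17.85 = $5,838.35
Oct 11, 245 sold [LIFO — newest first]: 120 @ $16.35 + 118 @ $16.55 + 7 @ $17.85 = $4,039.85
Oct 14, 187 sold [LIFO — newest first]: 187 @ $15.35 = $2,870.45
Total COGS = $5,838.35 + $4,039.85 + $2,870.45 = $12,748.65
Ending inventory: 65 @ $17.85 + 201 @ $15.35 = $4,245.60

Ending inventory = $4,245.60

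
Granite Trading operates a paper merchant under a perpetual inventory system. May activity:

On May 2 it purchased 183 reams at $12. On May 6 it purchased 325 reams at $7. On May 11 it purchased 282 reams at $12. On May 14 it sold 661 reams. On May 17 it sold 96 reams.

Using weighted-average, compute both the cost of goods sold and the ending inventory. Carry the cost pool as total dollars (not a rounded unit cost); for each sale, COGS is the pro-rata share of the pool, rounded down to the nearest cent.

COGS = $7,526.87; ending inventory = $328.13

After May 2: 183 on hand, pool $2,196.00 (≈ $12.0000 each)
After May 6: 508 on hand, pool $4,471.00 (≈ $8.8012 each)
After May 11: 790 on hand, pool $7,855.00 (≈ $9.9430 each)
May 14, sell 661: 661/790 × $7,855.00 → $6,572.34
May 17, sell 96: 96/129 × $1,282.66 → $954.53
Total COGS = $6,572.34 + $954.53 = $7,526.87
Ending inventory (cost pool remaining) = $328.13
Check: goods available $7,855.00 = COGS $7,526.87 + ending $328.13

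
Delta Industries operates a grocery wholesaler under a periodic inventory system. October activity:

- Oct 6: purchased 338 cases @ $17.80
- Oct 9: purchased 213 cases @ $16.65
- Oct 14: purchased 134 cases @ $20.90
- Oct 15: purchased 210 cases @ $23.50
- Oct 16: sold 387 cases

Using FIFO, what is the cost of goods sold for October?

Oct 16, 387 sold [FIFO — oldest first]: 338 @ $17.80 + 49 @ $16.65 = $6,832.25
Ending inventory: 164 @ $16.65 + 134 @ $20.90 + 210 @ $23.50 = $10,466.20
Check: goods available $17,298.45 = COGS $6,832.25 + ending $10,466.20

COGS = $6,832.25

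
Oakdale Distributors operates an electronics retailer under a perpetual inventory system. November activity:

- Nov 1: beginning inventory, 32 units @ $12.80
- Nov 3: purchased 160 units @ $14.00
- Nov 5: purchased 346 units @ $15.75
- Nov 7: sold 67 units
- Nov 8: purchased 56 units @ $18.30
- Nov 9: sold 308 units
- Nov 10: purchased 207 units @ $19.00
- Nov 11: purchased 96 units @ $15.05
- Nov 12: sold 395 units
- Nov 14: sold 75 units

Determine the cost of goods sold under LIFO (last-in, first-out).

COGS = $13,812.10

Nov 7, 67 sold [LIFO — newest first]: 67 @ $15.75 = $1,055.25
Nov 9, 308 sold [LIFO — newest first]: 56 @ $18.30 + 252 @ $15.75 = $4,993.80
Nov 12, 395 sold [LIFO — newest first]: 96 @ $15.05 + 207 @ $19.00 + 27 @ $15.75 + 65 @ $14.00 = $6,713.05
Nov 14, 75 sold [LIFO — newest first]: 75 @ $14.00 = $1,050.00
Total COGS = $1,055.25 + $4,993.80 + $6,713.05 + $1,050.00 = $13,812.10
Ending inventory: 32 @ $12.80 + 20 @ $14.00 = $689.60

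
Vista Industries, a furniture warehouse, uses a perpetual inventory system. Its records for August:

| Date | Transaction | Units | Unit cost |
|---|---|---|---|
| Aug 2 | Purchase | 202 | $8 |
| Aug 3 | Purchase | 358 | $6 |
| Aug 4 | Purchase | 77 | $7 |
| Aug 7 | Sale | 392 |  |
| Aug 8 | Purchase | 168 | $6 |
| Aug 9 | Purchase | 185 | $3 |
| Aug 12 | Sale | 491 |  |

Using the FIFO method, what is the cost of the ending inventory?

Ending inventory = $321

Aug 7, 392 sold [FIFO — oldest first]: 202 @ $8 + 190 @ $6 = $2,756
Aug 12, 491 sold [FIFO — oldest first]: 168 @ $6 + 77 @ $7 + 168 @ $6 + 78 @ $3 = $2,789
Total COGS = $2,756 + $2,789 = $5,545
Ending inventory: 107 @ $3 = $321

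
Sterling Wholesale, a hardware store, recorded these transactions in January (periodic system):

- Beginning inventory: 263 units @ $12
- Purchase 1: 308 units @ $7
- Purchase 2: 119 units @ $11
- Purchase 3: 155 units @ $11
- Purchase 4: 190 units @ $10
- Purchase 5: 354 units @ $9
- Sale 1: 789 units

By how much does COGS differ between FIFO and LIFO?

$71

FIFO COGS: 263 @ $12 + 308 @ $7 + 119 @ $11 + 99 @ $11 = $7,710
LIFO COGS: 354 @ $9 + 190 @ $10 + 155 @ $11 + 90 @ $11 = $7,781
Difference = |$7,710 − $7,781| = $71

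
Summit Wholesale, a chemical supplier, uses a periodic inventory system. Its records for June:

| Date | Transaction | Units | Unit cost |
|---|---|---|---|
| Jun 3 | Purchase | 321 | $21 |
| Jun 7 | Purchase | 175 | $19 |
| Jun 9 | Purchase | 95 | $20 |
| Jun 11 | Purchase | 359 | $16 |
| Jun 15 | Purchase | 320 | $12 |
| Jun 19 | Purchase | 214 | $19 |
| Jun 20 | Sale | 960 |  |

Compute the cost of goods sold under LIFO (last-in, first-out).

Jun 20, 960 sold [LIFO — newest first]: 214 @ $19 + 320 @ $12 + 359 @ $16 + 67 @ $20 = $14,990
Ending inventory: 321 @ $21 + 175 @ $19 + 28 @ $20 = $10,626
Check: goods available $25,616 = COGS $14,990 + ending $10,626

COGS = $14,990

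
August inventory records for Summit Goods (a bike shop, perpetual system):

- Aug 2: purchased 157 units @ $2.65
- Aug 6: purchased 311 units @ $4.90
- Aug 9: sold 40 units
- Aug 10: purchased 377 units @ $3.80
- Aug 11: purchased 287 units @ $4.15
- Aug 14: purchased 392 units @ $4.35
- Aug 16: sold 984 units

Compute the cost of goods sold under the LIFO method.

Aug 9, 40 sold [LIFO — newest first]: 40 @ $4.90 = $196.00
Aug 16, 984 sold [LIFO — newest first]: 392 @ $4.35 + 287 @ $4.15 + 305 @ $3.80 = $4,055.25
Total COGS = $196.00 + $4,055.25 = $4,251.25
Ending inventory: 157 @ $2.65 + 271 @ $4.90 + 72 @ $3.80 = $2,017.55

COGS = $4,251.25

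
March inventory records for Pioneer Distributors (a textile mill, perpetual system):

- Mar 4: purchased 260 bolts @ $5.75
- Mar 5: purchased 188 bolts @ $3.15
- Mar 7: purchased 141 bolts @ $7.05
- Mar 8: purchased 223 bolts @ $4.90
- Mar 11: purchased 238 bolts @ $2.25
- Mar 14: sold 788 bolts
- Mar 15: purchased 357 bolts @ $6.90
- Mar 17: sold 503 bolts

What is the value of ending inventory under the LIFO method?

Mar 14, 788 sold [LIFO — newest first]: 238 @ $2.25 + 223 @ $4.90 + 141 @ $7.05 + 186 @ $3.15 = $3,208.15
Mar 17, 503 sold [LIFO — newest first]: 357 @ $6.90 + 2 @ $3.15 + 144 @ $5.75 = $3,297.60
Total COGS = $3,208.15 + $3,297.60 = $6,505.75
Ending inventory: 116 @ $5.75 = $667.00
Check: goods available $7,172.75 = COGS $6,505.75 + ending $667.00

Ending inventory = $667.00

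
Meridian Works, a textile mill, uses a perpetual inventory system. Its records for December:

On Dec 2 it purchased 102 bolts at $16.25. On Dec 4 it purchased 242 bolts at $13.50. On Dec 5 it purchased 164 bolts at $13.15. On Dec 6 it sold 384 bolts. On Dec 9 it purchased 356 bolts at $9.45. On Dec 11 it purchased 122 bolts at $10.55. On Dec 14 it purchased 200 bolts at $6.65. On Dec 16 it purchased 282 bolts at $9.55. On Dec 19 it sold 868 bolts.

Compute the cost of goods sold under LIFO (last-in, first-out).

COGS = $12,931.60

Dec 6, 384 sold [LIFO — newest first]: 164 @ $13.15 + 220 @ $13.50 = $5,126.60
Dec 19, 868 sold [LIFO — newest first]: 282 @ $9.55 + 200 @ $6.65 + 122 @ $10.55 + 264 @ $9.45 = $7,805.00
Total COGS = $5,126.60 + $7,805.00 = $12,931.60
Ending inventory: 102 @ $16.25 + 22 @ $13.50 + 92 @ $9.45 = $2,823.90
Check: goods available $15,755.50 = COGS $12,931.60 + ending $2,823.90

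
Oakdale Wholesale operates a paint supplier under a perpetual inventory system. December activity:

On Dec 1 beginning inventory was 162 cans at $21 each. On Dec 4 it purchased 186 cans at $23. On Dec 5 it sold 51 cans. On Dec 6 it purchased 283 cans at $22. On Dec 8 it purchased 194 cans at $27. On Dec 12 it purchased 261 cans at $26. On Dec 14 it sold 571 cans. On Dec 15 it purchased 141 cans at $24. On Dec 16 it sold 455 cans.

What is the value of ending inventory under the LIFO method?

Dec 5, 51 sold [LIFO — newest first]: 51 @ $23 = $1,173
Dec 14, 571 sold [LIFO — newest first]: 261 @ $26 + 194 @ $27 + 116 @ $22 = $14,576
Dec 16, 455 sold [LIFO — newest first]: 141 @ $24 + 167 @ $22 + 135 @ $23 + 12 @ $21 = $10,415
Total COGS = $1,173 + $14,576 + $10,415 = $26,164
Ending inventory: 150 @ $21 = $3,150
Check: goods available $29,314 = COGS $26,164 + ending $3,150

Ending inventory = $3,150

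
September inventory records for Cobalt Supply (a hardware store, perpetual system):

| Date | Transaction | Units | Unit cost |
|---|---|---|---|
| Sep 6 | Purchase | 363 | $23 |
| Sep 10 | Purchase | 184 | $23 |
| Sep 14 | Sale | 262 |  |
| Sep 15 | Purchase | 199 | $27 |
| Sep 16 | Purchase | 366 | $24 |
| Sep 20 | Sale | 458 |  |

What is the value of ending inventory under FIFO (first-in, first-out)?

Ending inventory = $9,486

Sep 14, 262 sold [FIFO — oldest first]: 262 @ $23 = $6,026
Sep 20, 458 sold [FIFO — oldest first]: 101 @ $23 + 184 @ $23 + 173 @ $27 = $11,226
Total COGS = $6,026 + $11,226 = $17,252
Ending inventory: 26 @ $27 + 366 @ $24 = $9,486
Check: goods available $26,738 = COGS $17,252 + ending $9,486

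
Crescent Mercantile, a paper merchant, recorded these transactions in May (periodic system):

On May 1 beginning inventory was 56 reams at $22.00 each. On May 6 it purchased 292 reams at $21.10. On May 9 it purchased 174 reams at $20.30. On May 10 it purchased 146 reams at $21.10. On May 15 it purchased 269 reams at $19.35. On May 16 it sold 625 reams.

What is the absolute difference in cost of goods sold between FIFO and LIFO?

$521.15

FIFO COGS: 56 @ $22.00 + 292 @ $21.10 + 174 @ $20.30 + 103 @ $21.10 = $13,098.70
LIFO COGS: 269 @ $19.35 + 146 @ $21.10 + 174 @ $20.30 + 36 @ $21.10 = $12,577.55
Difference = |$13,098.70 − $12,577.55| = $521.15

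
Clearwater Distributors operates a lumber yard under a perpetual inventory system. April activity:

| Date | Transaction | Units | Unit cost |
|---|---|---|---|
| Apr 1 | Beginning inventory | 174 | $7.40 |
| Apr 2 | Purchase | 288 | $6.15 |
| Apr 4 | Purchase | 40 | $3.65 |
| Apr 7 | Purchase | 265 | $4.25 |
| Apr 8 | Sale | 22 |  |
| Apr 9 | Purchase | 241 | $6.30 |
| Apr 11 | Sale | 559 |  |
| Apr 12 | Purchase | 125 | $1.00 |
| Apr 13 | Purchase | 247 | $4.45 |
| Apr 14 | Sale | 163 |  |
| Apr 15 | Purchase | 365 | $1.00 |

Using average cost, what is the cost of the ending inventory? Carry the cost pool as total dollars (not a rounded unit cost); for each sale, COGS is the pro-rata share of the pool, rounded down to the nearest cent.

After Apr 1: 174 on hand, pool $1,287.60 (≈ $7.4000 each)
After Apr 2: 462 on hand, pool $3,058.80 (≈ $6.6208 each)
After Apr 4: 502 on hand, pool $3,204.80 (≈ $6.3841 each)
After Apr 7: 767 on hand, pool $4,331.05 (≈ $5.6467 each)
Apr 8, sell 22: 22/767 × $4,331.05 → $124.22
After Apr 9: 986 on hand, pool $5,725.13 (≈ $5.8064 each)
Apr 11, sell 559: 559/986 × $5,725.13 → $3,245.78
After Apr 12: 552 on hand, pool $2,604.35 (≈ $4.7180 each)
After Apr 13: 799 on hand, pool $3,703.50 (≈ $4.6352 each)
Apr 14, sell 163: 163/799 × $3,703.50 → $755.53
After Apr 15: 1001 on hand, pool $3,312.97 (≈ $3.3097 each)
Total COGS = $124.22 + $3,245.78 + $755.53 = $4,125.53
Ending inventory (cost pool remaining) = $3,312.97
Check: goods available $7,438.50 = COGS $4,125.53 + ending $3,312.97

Ending inventory = $3,312.97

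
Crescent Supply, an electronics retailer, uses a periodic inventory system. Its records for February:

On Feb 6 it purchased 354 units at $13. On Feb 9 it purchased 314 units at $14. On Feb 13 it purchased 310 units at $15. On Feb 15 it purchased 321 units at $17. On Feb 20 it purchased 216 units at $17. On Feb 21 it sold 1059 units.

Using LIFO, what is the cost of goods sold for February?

Feb 21, 1059 sold [LIFO — newest first]: 216 @ $17 + 321 @ $17 + 310 @ $15 + 212 @ $14 = $16,747
Ending inventory: 354 @ $13 + 102 @ $14 = $6,030
Check: goods available $22,777 = COGS $16,747 + ending $6,030

COGS = $16,747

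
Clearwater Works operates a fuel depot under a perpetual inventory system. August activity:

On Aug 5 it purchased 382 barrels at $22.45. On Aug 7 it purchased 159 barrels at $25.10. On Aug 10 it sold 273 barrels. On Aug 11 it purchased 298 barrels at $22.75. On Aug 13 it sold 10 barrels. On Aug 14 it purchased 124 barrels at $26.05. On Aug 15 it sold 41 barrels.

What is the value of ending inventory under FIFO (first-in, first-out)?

Aug 10, 273 sold [FIFO — oldest first]: 273 @ $22.45 = $6,128.85
Aug 13, 10 sold [FIFO — oldest first]: 10 @ $22.45 = $224.50
Aug 15, 41 sold [FIFO — oldest first]: 41 @ $22.45 = $920.45
Total COGS = $6,128.85 + $224.50 + $920.45 = $7,273.80
Ending inventory: 58 @ $22.45 + 159 @ $25.10 + 298 @ $22.75 + 124 @ $26.05 = $15,302.70
Check: goods available $22,576.50 = COGS $7,273.80 + ending $15,302.70

Ending inventory = $15,302.70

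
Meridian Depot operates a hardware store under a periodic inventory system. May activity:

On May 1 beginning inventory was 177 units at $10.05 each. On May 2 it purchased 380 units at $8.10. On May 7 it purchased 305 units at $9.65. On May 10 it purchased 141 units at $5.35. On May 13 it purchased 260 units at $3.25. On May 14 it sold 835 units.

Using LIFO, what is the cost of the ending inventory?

May 14, 835 sold [LIFO — newest first]: 260 @ $3.25 + 141 @ $5.35 + 305 @ $9.65 + 129 @ $8.10 = $5,587.50
Ending inventory: 177 @ $10.05 + 251 @ $8.10 = $3,811.95

Ending inventory = $3,811.95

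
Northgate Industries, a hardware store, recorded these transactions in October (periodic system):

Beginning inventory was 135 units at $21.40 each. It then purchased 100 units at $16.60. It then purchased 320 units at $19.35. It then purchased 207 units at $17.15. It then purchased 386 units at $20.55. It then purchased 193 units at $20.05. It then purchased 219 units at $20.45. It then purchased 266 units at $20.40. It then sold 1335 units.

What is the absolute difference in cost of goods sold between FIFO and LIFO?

FIFO COGS: 135 @ $21.40 + 100 @ $16.60 + 320 @ $19.35 + 207 @ $17.15 + 386 @ $20.55 + 187 @ $20.05 = $25,972.70
LIFO COGS: 266 @ $20.40 + 219 @ $20.45 + 193 @ $20.05 + 386 @ $20.55 + 207 @ $17.15 + 64 @ $19.35 = $26,495.35
Difference = |$25,972.70 − $26,495.35| = $522.65

$522.65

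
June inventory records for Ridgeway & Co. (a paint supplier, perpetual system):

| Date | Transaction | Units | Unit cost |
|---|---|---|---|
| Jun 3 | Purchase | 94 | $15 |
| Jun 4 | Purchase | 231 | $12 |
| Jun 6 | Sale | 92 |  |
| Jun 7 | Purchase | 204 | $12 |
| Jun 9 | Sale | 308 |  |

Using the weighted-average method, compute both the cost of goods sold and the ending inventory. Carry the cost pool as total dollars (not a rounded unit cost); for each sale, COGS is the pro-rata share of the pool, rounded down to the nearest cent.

After Jun 3: 94 on hand, pool $1,410.00 (≈ $15.0000 each)
After Jun 4: 325 on hand, pool $4,182.00 (≈ $12.8677 each)
Jun 6, sell 92: 92/325 × $4,182.00 → $1,183.82
After Jun 7: 437 on hand, pool $5,446.18 (≈ $12.4627 each)
Jun 9, sell 308: 308/437 × $5,446.18 → $3,838.49
Total COGS = $1,183.82 + $3,838.49 = $5,022.31
Ending inventory (cost pool remaining) = $1,607.69

COGS = $5,022.31; ending inventory = $1,607.69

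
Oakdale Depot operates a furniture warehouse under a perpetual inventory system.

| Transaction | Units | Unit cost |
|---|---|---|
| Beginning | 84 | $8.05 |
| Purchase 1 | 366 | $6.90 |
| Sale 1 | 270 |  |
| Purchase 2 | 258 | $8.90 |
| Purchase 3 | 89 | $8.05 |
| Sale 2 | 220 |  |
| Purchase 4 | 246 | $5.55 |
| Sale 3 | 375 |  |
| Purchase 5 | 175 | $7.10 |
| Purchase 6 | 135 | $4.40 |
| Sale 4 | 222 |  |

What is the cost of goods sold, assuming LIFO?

COGS = $7,466.45

Sale 1 (270) [LIFO — newest first]: 270 @ $6.90 = $1,863.00
Sale 2 (220) [LIFO — newest first]: 89 @ $8.05 + 131 @ $8.90 = $1,882.35
Sale 3 (375) [LIFO — newest first]: 246 @ $5.55 + 127 @ $8.90 + 2 @ $6.90 = $2,509.40
Sale 4 (222) [LIFO — newest first]: 135 @ $4.40 + 87 @ $7.10 = $1,211.70
Total COGS = $1,863.00 + $1,882.35 + $2,509.40 + $1,211.70 = $7,466.45
Ending inventory: 84 @ $8.05 + 94 @ $6.90 + 88 @ $7.10 = $1,949.60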